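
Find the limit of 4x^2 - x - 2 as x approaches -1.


Since polynomials are continuous, we use direct substitution.
lim(x->-1) of 4x^2 - x - 2
= 4 * (-1)^2 - 1 * (-1) - 2
= 4 + 1 - 2
= 3

3


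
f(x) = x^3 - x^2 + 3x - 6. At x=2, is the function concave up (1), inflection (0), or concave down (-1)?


Concavity is determined by the sign of f''(x).
f(x) = x^3 - x^2 + 3x - 6
f'(x) = 3x^2 - 2x + 3
f''(x) = 6x - 2
f''(2) = 6 * 2 - 2
= 12 - 2
= 10
Since f''(2) > 0, the function is concave up (1)

1


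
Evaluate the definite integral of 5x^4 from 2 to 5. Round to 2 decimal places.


Find the antiderivative of 5x^4:
F(x) = 5/5 * x^5
Apply the Fundamental Theorem of Calculus:
F(5) - F(2)
= 5/5 * 5^5 - 5/5 * 2^5
= 5/5 * (3125 - 32)
= 5/5 * 3093
= 3093 = 3093.00

3093.00


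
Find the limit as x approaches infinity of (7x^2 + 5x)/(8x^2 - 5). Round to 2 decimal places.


For limits at infinity with equal-degree polynomials,
we compare leading coefficients.
Numerator leading term: 7x^2
Denominator leading term: 8x^2
Divide both by x^2:
lim = (7 + 5/x) / (8 - 5/x^2)
As x -> infinity, the 1/x and 1/x^2 terms vanish:
= 7/8 ≈ 0.88

0.88


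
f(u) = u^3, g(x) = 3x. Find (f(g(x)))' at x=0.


Using the chain rule: (f(g(x)))' = f'(g(x)) * g'(x)
First, find g(0):
g(0) = 3 * 0 + 0 = 0
Next, f'(u) = 3u^2
And g'(x) = 3
So f'(g(0)) * g'(0)
= 3 * 0^2 * 3
= 3 * 0 * 3
= 0

0


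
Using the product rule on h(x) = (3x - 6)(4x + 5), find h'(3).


Let u(x) = 3x - 6 and v(x) = 4x + 5
u'(x) = 3
v'(x) = 4
Product rule: h'(x) = u'(x)*v(x) + u(x)*v'(x)
= 3 * (4x + 5) + (3x - 6) * 4
At x = 3:
u(3) = 3 * 3 - 6 = 3
v(3) = 4 * 3 + 5 = 17
h'(3) = 3 * 17 + 3 * 4
= 51 + 12
= 63

63


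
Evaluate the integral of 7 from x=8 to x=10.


The integral of a constant k over [a, b] equals k * (b - a).
integral from 8 to 10 of 7 dx
= 7 * (10 - 8)
= 7 * 2
= 14

14


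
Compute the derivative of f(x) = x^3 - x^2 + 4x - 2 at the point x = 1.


Differentiate f(x) = x^3 - x^2 + 4x - 2 term by term:
f'(x) = 3x^2 - 2x + 4
Substitute x = 1:
f'(1) = 3 * 1^2 - 2 * 1 + 4
= 3 - 2 + 4
= 5

5


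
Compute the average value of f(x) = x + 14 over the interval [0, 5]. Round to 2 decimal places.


Average value = 1/(b-a) * integral from a to b of f(x) dx
First compute the integral of x + 14:
F(x) = (1/2)x^2 + 14x
F(5) = 1/2 * 25 + 14 * 5 = 165/2
F(0) = 1/2 * 0 + 14 * 0 = 0
Integral = 165/2 - 0 = 165/2
Average = (165/2) / (5 - 0) = (165/2) / 5
= 33/2 = 16.50

16.50


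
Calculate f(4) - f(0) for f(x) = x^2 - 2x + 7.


Net change = f(b) - f(a)
f(x) = x^2 - 2x + 7
Compute f(4):
f(4) = 1 * 4^2 - 2 * 4 + 7
= 16 - 8 + 7
= 15
Compute f(0):
f(0) = 1 * 0^2 - 2 * 0 + 7
= 0 + 0 + 7
= 7
Net change = 15 - 7 = 8

8


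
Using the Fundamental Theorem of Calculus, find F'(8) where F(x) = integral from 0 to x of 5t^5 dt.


By the Fundamental Theorem of Calculus (Part 1):
If F(x) = integral from 0 to x of f(t) dt, then F'(x) = f(x)
Here f(t) = 5t^5
So F'(x) = 5x^5
Evaluate at x = 8:
F'(8) = 5 * 8^5
= 5 * 32768
= 163840

163840


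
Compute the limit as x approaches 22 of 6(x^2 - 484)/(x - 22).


Direct substitution gives 0/0, so we factor the numerator.
Factor: 6(x^2 - 484) = 6 * (x - 22)(x + 22)
Cancel the common factor (x - 22):
6(x^2 - 484)/(x - 22) = 6 * (x + 22)
Now substitute x = 22:
= 6 * (22 + 22) = 264

264


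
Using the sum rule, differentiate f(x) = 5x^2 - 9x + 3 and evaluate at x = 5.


Differentiate term by term using power and sum rules:
f(x) = 5x^2 - 9x + 3
f'(x) = 10x - 9
Substitute x = 5:
f'(5) = 10 * 5 - 9
= 50 - 9
= 41

41


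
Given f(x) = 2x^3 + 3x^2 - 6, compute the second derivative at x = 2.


First derivative:
f'(x) = 6x^2 + 6x
Second derivative:
f''(x) = 12x + 6
Substitute x = 2:
f''(2) = 12 * 2 + 6
= 24 + 6
= 30

30


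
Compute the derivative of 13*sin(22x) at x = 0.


Apply the chain rule to differentiate 13*sin(22x):
d/dx [13*sin(22x)]
= 13 * cos(22x) * d/dx(22x)
= 13 * 22 * cos(22x)
= 286 * cos(22x)
Evaluate at x = 0:
= 286 * cos(0)
= 286 * 1
= 286

286


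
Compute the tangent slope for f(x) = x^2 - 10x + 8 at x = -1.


The slope of the tangent line equals f'(x) at the point.
f(x) = x^2 - 10x + 8
f'(x) = 2x - 10
At x = -1:
f'(-1) = 2 * (-1) - 10
= -2 - 10
= -12

-12


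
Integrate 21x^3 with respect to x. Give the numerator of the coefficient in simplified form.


Apply the power rule for integration:
integral of ax^n dx = a/(n+1) * x^(n+1) + C
integral of 21x^3 dx
= 21/4 * x^4 + C
The coefficient in lowest terms is 21/4, and its numerator is 21

21


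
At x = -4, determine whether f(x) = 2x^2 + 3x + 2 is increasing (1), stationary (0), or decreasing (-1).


Compute f'(x) to determine behavior:
f'(x) = 4x + 3
f'(-4) = 4 * (-4) + 3
= -16 + 3
= -13
Since f'(-4) < 0, the function is decreasing (-1)

-1


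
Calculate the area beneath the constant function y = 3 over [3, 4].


The area under a constant function y = 3 is a rectangle.
Width = 4 - 3 = 1
Height = 3
Area = width * height
= 1 * 3
= 3

3


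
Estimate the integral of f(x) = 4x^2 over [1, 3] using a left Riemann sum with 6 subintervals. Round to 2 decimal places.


Left Riemann sum uses left endpoints of each subinterval.
Interval: [1, 3], n = 6
dx = (3 - 1) / 6 = 1/3
Left endpoints: [1, 4/3, 5/3, 2, 7/3, 8/3]
f values: [4, 64/9, 100/9, 16, 196/9, 256/9]
Sum = dx * (sum of f values)
= 1/3 * 796/9
= 796/27 ≈ 29.48

29.48


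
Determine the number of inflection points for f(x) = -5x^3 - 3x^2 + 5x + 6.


Inflection points occur where f''(x) = 0 and concavity changes.
f(x) = -5x^3 - 3x^2 + 5x + 6
f'(x) = -15x^2 - 6x + 5
f''(x) = -30x - 6
Set f''(x) = 0:
-30x - 6 = 0
x = 6 / (-30) = -1/5
Since f''(x) is linear (degree 1), it changes sign at this point.
Therefore there is exactly 1 inflection point.

1


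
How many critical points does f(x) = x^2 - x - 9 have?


Find where f'(x) = 0:
f'(x) = 2x - 1
Set f'(x) = 0:
2x - 1 = 0
x = 1 / 2 = 1/2
This is a linear equation in x, so there is exactly one solution.
Number of critical points: 1

1


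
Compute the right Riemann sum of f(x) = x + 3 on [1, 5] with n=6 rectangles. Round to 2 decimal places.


Right Riemann sum uses right endpoints of each subinterval.
Interval: [1, 5], n = 6
dx = (5 - 1) / 6 = 2/3
Right endpoints: [5/3, 7/3, 3, 11/3, 13/3, 5]
f values: [14/3, 16/3, 6, 20/3, 22/3, 8]
Sum = dx * (sum of f values)
= 2/3 * 38
= 76/3 ≈ 25.33

25.33


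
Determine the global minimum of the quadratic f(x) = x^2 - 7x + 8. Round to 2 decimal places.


For a quadratic f(x) = ax^2 + bx + c with a > 0, the minimum is at the vertex.
Vertex x-coordinate: x = -b/(2a)
x = -(-7) / (2 * 1)
x = 7/2
Substitute back to find the minimum value:
f(7/2) = 1 * (7/2)^2 - 7 * (7/2) + 8
= 49/4 - 49/2 + 8
= -17/4 = -4.25

-4.25


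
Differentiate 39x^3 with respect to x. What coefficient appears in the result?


We apply the power rule: d/dx [ax^n] = a*n * x^(n-1)
d/dx [39x^3]
= 39 * 3 * x^(3-1)
= 117x^2
The coefficient is 117

117


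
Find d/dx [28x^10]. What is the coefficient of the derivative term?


We apply the power rule: d/dx [ax^n] = a*n * x^(n-1)
d/dx [28x^10]
= 28 * 10 * x^(10-1)
= 280x^9
The coefficient is 280

280


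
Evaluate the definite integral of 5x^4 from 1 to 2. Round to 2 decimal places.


Find the antiderivative of 5x^4:
F(x) = 5/5 * x^5
Apply the Fundamental Theorem of Calculus:
F(2) - F(1)
= 5/5 * 2^5 - 5/5 * 1^5
= 5/5 * (32 - 1)
= 5/5 * 31
= 31 = 31.00

31.00


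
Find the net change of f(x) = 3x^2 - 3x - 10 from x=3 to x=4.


Net change = f(b) - f(a)
f(x) = 3x^2 - 3x - 10
Compute f(4):
f(4) = 3 * 4^2 - 3 * 4 - 10
= 48 - 12 - 10
= 26
Compute f(3):
f(3) = 3 * 3^2 - 3 * 3 - 10
= 27 - 9 - 10
= 8
Net change = 26 - 8 = 18

18


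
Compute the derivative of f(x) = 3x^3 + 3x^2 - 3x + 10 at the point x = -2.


Differentiate f(x) = 3x^3 + 3x^2 - 3x + 10 term by term:
f'(x) = 9x^2 + 6x - 3
Substitute x = -2:
f'(-2) = 9 * (-2)^2 + 6 * (-2) - 3
= 36 - 12 - 3
= 21

21


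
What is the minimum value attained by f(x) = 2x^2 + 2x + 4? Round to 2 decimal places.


For a quadratic f(x) = ax^2 + bx + c with a > 0, the minimum is at the vertex.
Vertex x-coordinate: x = -b/(2a)
x = -(2) / (2 * 2)
x = -2/4 = -1/2
Substitute back to find the minimum value:
f(-1/2) = 2 * (-1/2)^2 + 2 * (-1/2) + 4
= 1/2 - 1 + 4
= 7/2 = 3.50

3.50


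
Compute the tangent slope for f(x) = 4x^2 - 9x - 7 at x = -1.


The slope of the tangent line equals f'(x) at the point.
f(x) = 4x^2 - 9x - 7
f'(x) = 8x - 9
At x = -1:
f'(-1) = 8 * (-1) - 9
= -8 - 9
= -17

-17


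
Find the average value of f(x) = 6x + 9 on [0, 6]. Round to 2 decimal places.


Average value = 1/(b-a) * integral from a to b of f(x) dx
First compute the integral of 6x + 9:
F(x) = 3x^2 + 9x
F(6) = 3 * 36 + 9 * 6 = 162
F(0) = 3 * 0 + 9 * 0 = 0
Integral = 162 - 0 = 162
Average = 162 / (6 - 0) = 162 / 6
= 27 = 27.00

27.00


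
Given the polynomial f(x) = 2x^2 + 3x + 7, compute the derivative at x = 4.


Differentiate term by term using power and sum rules:
f(x) = 2x^2 + 3x + 7
f'(x) = 4x + 3
Substitute x = 4:
f'(4) = 4 * 4 + 3
= 16 + 3
= 19

19


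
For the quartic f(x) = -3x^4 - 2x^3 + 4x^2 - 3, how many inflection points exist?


Inflection points occur where f''(x) = 0 and concavity changes.
f(x) = -3x^4 - 2x^3 + 4x^2 - 3
f'(x) = -12x^3 - 6x^2 + 8x
f''(x) = -36x^2 - 12x + 8
This is a quadratic in x. Use the discriminant to count real roots.
Discriminant = (-12)^2 - 4 * (-36) * 8
= 144 - (-1152)
= 1296
Since discriminant > 0, f''(x) = 0 has 2 distinct real solutions.
A quadratic with two distinct real roots changes sign at each root, so concavity changes at both.
Number of inflection points: 2

2


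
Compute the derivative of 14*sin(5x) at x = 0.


Apply the chain rule to differentiate 14*sin(5x):
d/dx [14*sin(5x)]
= 14 * cos(5x) * d/dx(5x)
= 14 * 5 * cos(5x)
= 70 * cos(5x)
Evaluate at x = 0:
= 70 * cos(0)
= 70 * 1
= 70

70


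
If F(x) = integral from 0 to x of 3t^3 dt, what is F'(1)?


By the Fundamental Theorem of Calculus (Part 1):
If F(x) = integral from 0 to x of f(t) dt, then F'(x) = f(x)
Here f(t) = 3t^3
So F'(x) = 3x^3
Evaluate at x = 1:
F'(1) = 3 * 1^3
= 3 * 1
= 3

3


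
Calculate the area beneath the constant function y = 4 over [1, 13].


The area under a constant function y = 4 is a rectangle.
Width = 13 - 1 = 12
Height = 4
Area = width * height
= 12 * 4
= 48

48


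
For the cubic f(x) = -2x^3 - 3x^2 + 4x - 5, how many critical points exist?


Find where f'(x) = 0:
f(x) = -2x^3 - 3x^2 + 4x - 5
f'(x) = -6x^2 - 6x + 4
This is a quadratic in x. Use the discriminant to count real roots.
Discriminant = (-6)^2 - 4 * (-6) * 4
= 36 - (-96)
= 132
Since discriminant > 0, f'(x) = 0 has 2 real solutions.
Number of critical points: 2

2


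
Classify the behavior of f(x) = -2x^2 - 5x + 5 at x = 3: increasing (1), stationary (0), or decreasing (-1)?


Compute f'(x) to determine behavior:
f'(x) = -4x - 5
f'(3) = -4 * 3 - 5
= -12 - 5
= -17
Since f'(3) < 0, the function is decreasing (-1)

-1


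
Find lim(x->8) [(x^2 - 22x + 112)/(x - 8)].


Direct substitution gives 0/0, so we factor the numerator.
Factor: (x^2 - 22x + 112) = (x - 8)(x - 14)
Cancel the common factor (x - 8):
(x^2 - 22x + 112)/(x - 8) = (x - 14)
Now substitute x = 8:
= (8) - (14) = -6

-6


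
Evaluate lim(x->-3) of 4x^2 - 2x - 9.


Since polynomials are continuous, we use direct substitution.
lim(x->-3) of 4x^2 - 2x - 9
= 4 * (-3)^2 - 2 * (-3) - 9
= 36 + 6 - 9
= 33

33


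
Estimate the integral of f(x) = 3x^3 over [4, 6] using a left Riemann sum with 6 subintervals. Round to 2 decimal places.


Left Riemann sum uses left endpoints of each subinterval.
Interval: [4, 6], n = 6
dx = (6 - 4) / 6 = 1/3
Left endpoints: [4, 13/3, 14/3, 5, 16/3, 17/3]
f values: [192, 2197/9, 2744/9, 375, 4096/9, 4913/9]
Sum = dx * (sum of f values)
= 1/3 * 2117
= 2117/3 ≈ 705.67

705.67


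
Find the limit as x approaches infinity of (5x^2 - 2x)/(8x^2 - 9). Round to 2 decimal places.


For limits at infinity with equal-degree polynomials,
we compare leading coefficients.
Numerator leading term: 5x^2
Denominator leading term: 8x^2
Divide both by x^2:
lim = (5 - 2/x) / (8 - 9/x^2)
As x -> infinity, the 1/x and 1/x^2 terms vanish:
= 5/8 ≈ 0.63

0.63


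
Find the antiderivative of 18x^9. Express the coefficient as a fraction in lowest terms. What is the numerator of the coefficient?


Apply the power rule for integration:
integral of ax^n dx = a/(n+1) * x^(n+1) + C
integral of 18x^9 dx
= 18/10 * x^10 + C
= 9/5 * x^10 + C
The coefficient in lowest terms is 9/5, and its numerator is 9

9


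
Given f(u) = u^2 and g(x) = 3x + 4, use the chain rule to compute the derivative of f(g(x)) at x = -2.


Using the chain rule: (f(g(x)))' = f'(g(x)) * g'(x)
First, find g(-2):
g(-2) = 3 * (-2) + 4 = -2
Next, f'(u) = 2u
And g'(x) = 3
So f'(g(-2)) * g'(-2)
= 2 * (-2) * 3
= -12

-12


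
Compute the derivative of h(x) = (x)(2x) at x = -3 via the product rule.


Let u(x) = x and v(x) = 2x
u'(x) = 1
v'(x) = 2
Product rule: h'(x) = u'(x)*v(x) + u(x)*v'(x)
= 1 * (2x) + (x) * 2
At x = -3:
u(-3) = 1 * (-3) + 0 = -3
v(-3) = 2 * (-3) + 0 = -6
h'(-3) = 1 * (-6) + (-3) * 2
= -6 - 6
= -12

-12


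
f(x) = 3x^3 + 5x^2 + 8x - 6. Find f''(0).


First derivative:
f'(x) = 9x^2 + 10x + 8
Second derivative:
f''(x) = 18x + 10
Substitute x = 0:
f''(0) = 18 * 0 + 10
= 0 + 10
= 10

10


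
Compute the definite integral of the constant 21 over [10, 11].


The integral of a constant k over [a, b] equals k * (b - a).
integral from 10 to 11 of 21 dx
= 21 * (11 - 10)
= 21 * 1
= 21

21


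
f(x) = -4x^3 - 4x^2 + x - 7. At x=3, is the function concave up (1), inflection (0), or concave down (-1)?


Concavity is determined by the sign of f''(x).
f(x) = -4x^3 - 4x^2 + x - 7
f'(x) = -12x^2 - 8x + 1
f''(x) = -24x - 8
f''(3) = -24 * 3 - 8
= -72 - 8
= -80
Since f''(3) < 0, the function is concave down (-1)

-1


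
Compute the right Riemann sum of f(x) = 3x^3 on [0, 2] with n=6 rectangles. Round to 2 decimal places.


Right Riemann sum uses right endpoints of each subinterval.
Interval: [0, 2], n = 6
dx = (2 - 0) / 6 = 1/3
Right endpoints: [1/3, 2/3, 1, 4/3, 5/3, 2]
f values: [1/9, 8/9, 3, 64/9, 125/9, 24]
Sum = dx * (sum of f values)
= 1/3 * 49
= 49/3 ≈ 16.33

16.33


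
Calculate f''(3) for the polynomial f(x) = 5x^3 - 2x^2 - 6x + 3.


First derivative:
f'(x) = 15x^2 - 4x - 6
Second derivative:
f''(x) = 30x - 4
Substitute x = 3:
f''(3) = 30 * 3 - 4
= 90 - 4
= 86

86


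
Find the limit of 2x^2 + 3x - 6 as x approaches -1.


Since polynomials are continuous, we use direct substitution.
lim(x->-1) of 2x^2 + 3x - 6
= 2 * (-1)^2 + 3 * (-1) - 6
= 2 - 3 - 6
= -7

-7


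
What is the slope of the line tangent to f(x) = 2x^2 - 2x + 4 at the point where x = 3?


The slope of the tangent line equals f'(x) at the point.
f(x) = 2x^2 - 2x + 4
f'(x) = 4x - 2
At x = 3:
f'(3) = 4 * 3 - 2
= 12 - 2
= 10

10


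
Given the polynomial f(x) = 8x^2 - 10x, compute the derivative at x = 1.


Differentiate term by term using power and sum rules:
f(x) = 8x^2 - 10x
f'(x) = 16x - 10
Substitute x = 1:
f'(1) = 16 * 1 - 10
= 16 - 10
= 6

6


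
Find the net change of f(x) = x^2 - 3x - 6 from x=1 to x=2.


Net change = f(b) - f(a)
f(x) = x^2 - 3x - 6
Compute f(2):
f(2) = 1 * 2^2 - 3 * 2 - 6
= 4 - 6 - 6
= -8
Compute f(1):
f(1) = 1 * 1^2 - 3 * 1 - 6
= 1 - 3 - 6
= -8
Net change = -8 - (-8) = 0

0


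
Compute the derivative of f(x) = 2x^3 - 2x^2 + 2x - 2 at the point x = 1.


Differentiate f(x) = 2x^3 - 2x^2 + 2x - 2 term by term:
f'(x) = 6x^2 - 4x + 2
Substitute x = 1:
f'(1) = 6 * 1^2 - 4 * 1 + 2
= 6 - 4 + 2
= 4

4


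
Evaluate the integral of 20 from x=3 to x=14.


The integral of a constant k over [a, b] equals k * (b - a).
integral from 3 to 14 of 20 dx
= 20 * (14 - 3)
= 20 * 11
= 220

220


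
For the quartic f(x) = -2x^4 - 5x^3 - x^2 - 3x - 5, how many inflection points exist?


Inflection points occur where f''(x) = 0 and concavity changes.
f(x) = -2x^4 - 5x^3 - x^2 - 3x - 5
f'(x) = -8x^3 - 15x^2 - 2x - 3
f''(x) = -24x^2 - 30x - 2
This is a quadratic in x. Use the discriminant to count real roots.
Discriminant = (-30)^2 - 4 * (-24) * (-2)
= 900 - 192
= 708
Since discriminant > 0, f''(x) = 0 has 2 distinct real solutions.
A quadratic with two distinct real roots changes sign at each root, so concavity changes at both.
Number of inflection points: 2

2


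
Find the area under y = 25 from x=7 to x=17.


The area under a constant function y = 25 is a rectangle.
Width = 17 - 7 = 10
Height = 25
Area = width * height
= 10 * 25
= 250

250


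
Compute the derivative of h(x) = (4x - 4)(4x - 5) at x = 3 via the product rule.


Let u(x) = 4x - 4 and v(x) = 4x - 5
u'(x) = 4
v'(x) = 4
Product rule: h'(x) = u'(x)*v(x) + u(x)*v'(x)
= 4 * (4x - 5) + (4x - 4) * 4
At x = 3:
u(3) = 4 * 3 - 4 = 8
v(3) = 4 * 3 - 5 = 7
h'(3) = 4 * 7 + 8 * 4
= 28 + 32
= 60

60


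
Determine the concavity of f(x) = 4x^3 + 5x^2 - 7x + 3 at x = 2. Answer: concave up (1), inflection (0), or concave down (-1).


Concavity is determined by the sign of f''(x).
f(x) = 4x^3 + 5x^2 - 7x + 3
f'(x) = 12x^2 + 10x - 7
f''(x) = 24x + 10
f''(2) = 24 * 2 + 10
= 48 + 10
= 58
Since f''(2) > 0, the function is concave up (1)

1


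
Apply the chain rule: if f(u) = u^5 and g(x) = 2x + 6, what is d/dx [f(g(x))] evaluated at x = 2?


Using the chain rule: (f(g(x)))' = f'(g(x)) * g'(x)
First, find g(2):
g(2) = 2 * 2 + 6 = 10
Next, f'(u) = 5u^4
And g'(x) = 2
So f'(g(2)) * g'(2)
= 5 * 10^4 * 2
= 5 * 10000 * 2
= 100000

100000


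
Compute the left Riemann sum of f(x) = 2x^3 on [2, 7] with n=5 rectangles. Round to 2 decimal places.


Left Riemann sum uses left endpoints of each subinterval.
Interval: [2, 7], n = 5
dx = (7 - 2) / 5 = 1
Left endpoints: [2, 3, 4, 5, 6]
f values: [16, 54, 128, 250, 432]
Sum = dx * (sum of f values)
= 1 * 880
= 880 = 880.00

880.00


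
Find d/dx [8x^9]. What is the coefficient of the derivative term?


We apply the power rule: d/dx [ax^n] = a*n * x^(n-1)
d/dx [8x^9]
= 8 * 9 * x^(9-1)
= 72x^8
The coefficient is 72

72


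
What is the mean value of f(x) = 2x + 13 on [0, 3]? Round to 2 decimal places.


Average value = 1/(b-a) * integral from a to b of f(x) dx
First compute the integral of 2x + 13:
F(x) = x^2 + 13x
F(3) = 1 * 9 + 13 * 3 = 48
F(0) = 1 * 0 + 13 * 0 = 0
Integral = 48 - 0 = 48
Average = 48 / (3 - 0) = 48 / 3
= 16 = 16.00

16.00


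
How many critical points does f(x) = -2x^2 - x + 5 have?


Find where f'(x) = 0:
f'(x) = -4x - 1
Set f'(x) = 0:
-4x - 1 = 0
x = 1 / (-4) = -1/4
This is a linear equation in x, so there is exactly one solution.
Number of critical points: 1

1


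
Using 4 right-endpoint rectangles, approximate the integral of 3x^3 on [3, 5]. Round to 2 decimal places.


Right Riemann sum uses right endpoints of each subinterval.
Interval: [3, 5], n = 4
dx = (5 - 3) / 4 = 1/2
Right endpoints: [7/2, 4, 9/2, 5]
f values: [1029/8, 192, 2187/8, 375]
Sum = dx * (sum of f values)
= 1/2 * 969
= 969/2 = 484.50

484.50


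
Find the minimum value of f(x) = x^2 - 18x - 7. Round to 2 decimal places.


For a quadratic f(x) = ax^2 + bx + c with a > 0, the minimum is at the vertex.
Vertex x-coordinate: x = -b/(2a)
x = -(-18) / (2 * 1)
x = 18/2 = 9
Substitute back to find the minimum value:
f(9) = 1 * 9^2 - 18 * 9 - 7
= 81 - 162 - 7
= -88 = -88.00

-88.00


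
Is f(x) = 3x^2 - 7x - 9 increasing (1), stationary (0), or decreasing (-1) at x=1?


Compute f'(x) to determine behavior:
f'(x) = 6x - 7
f'(1) = 6 * 1 - 7
= 6 - 7
= -1
Since f'(1) < 0, the function is decreasing (-1)

-1


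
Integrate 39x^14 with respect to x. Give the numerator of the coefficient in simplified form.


Apply the power rule for integration:
integral of ax^n dx = a/(n+1) * x^(n+1) + C
integral of 39x^14 dx
= 39/15 * x^15 + C
= 13/5 * x^15 + C
The coefficient in lowest terms is 13/5, and its numerator is 13

13


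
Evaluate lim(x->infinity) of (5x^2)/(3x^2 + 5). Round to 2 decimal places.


For limits at infinity with equal-degree polynomials,
we compare leading coefficients.
Numerator leading term: 5x^2
Denominator leading term: 3x^2
Divide both by x^2:
lim = (5) / (3 + 5/x^2)
As x -> infinity, the 1/x and 1/x^2 terms vanish:
= 5/3 ≈ 1.67

1.67


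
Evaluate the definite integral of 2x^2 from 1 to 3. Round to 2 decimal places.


Find the antiderivative of 2x^2:
F(x) = 2/3 * x^3
Apply the Fundamental Theorem of Calculus:
F(3) - F(1)
= 2/3 * 3^3 - 2/3 * 1^3
= 2/3 * (27 - 1)
= 2/3 * 26
= 52/3 ≈ 17.33

17.33


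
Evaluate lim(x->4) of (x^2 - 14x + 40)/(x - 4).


Direct substitution gives 0/0, so we factor the numerator.
Factor: (x^2 - 14x + 40) = (x - 4)(x - 10)
Cancel the common factor (x - 4):
(x^2 - 14x + 40)/(x - 4) = (x - 10)
Now substitute x = 4:
= (4) - (10) = -6

-6


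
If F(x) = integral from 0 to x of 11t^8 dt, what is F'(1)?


By the Fundamental Theorem of Calculus (Part 1):
If F(x) = integral from 0 to x of f(t) dt, then F'(x) = f(x)
Here f(t) = 11t^8
So F'(x) = 11x^8
Evaluate at x = 1:
F'(1) = 11 * 1^8
= 11 * 1
= 11

11


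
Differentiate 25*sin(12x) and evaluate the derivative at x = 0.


Apply the chain rule to differentiate 25*sin(12x):
d/dx [25*sin(12x)]
= 25 * cos(12x) * d/dx(12x)
= 25 * 12 * cos(12x)
= 300 * cos(12x)
Evaluate at x = 0:
= 300 * cos(0)
= 300 * 1
= 300

300


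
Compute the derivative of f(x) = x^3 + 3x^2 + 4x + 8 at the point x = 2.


Differentiate f(x) = x^3 + 3x^2 + 4x + 8 term by term:
f'(x) = 3x^2 + 6x + 4
Substitute x = 2:
f'(2) = 3 * 2^2 + 6 * 2 + 4
= 12 + 12 + 4
= 28

28


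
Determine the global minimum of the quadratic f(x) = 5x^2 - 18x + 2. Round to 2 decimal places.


For a quadratic f(x) = ax^2 + bx + c with a > 0, the minimum is at the vertex.
Vertex x-coordinate: x = -b/(2a)
x = -(-18) / (2 * 5)
x = 18/10 = 9/5
Substitute back to find the minimum value:
f(9/5) = 5 * (9/5)^2 - 18 * (9/5) + 2
= 81/5 - 162/5 + 2
= -71/5 = -14.20

-14.20


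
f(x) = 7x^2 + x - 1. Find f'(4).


Differentiate term by term using power and sum rules:
f(x) = 7x^2 + x - 1
f'(x) = 14x + 1
Substitute x = 4:
f'(4) = 14 * 4 + 1
= 56 + 1
= 57

57


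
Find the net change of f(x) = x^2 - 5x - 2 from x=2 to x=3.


Net change = f(b) - f(a)
f(x) = x^2 - 5x - 2
Compute f(3):
f(3) = 1 * 3^2 - 5 * 3 - 2
= 9 - 15 - 2
= -8
Compute f(2):
f(2) = 1 * 2^2 - 5 * 2 - 2
= 4 - 10 - 2
= -8
Net change = -8 - (-8) = 0

0


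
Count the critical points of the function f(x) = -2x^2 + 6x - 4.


Find where f'(x) = 0:
f'(x) = -4x + 6
Set f'(x) = 0:
-4x + 6 = 0
x = -6 / (-4) = 3/2
This is a linear equation in x, so there is exactly one solution.
Number of critical points: 1

1


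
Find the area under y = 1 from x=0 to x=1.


The area under a constant function y = 1 is a rectangle.
Width = 1 - 0 = 1
Height = 1
Area = width * height
= 1 * 1
= 1

1


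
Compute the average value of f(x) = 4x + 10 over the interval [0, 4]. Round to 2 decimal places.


Average value = 1/(b-a) * integral from a to b of f(x) dx
First compute the integral of 4x + 10:
F(x) = 2x^2 + 10x
F(4) = 2 * 16 + 10 * 4 = 72
F(0) = 2 * 0 + 10 * 0 = 0
Integral = 72 - 0 = 72
Average = 72 / (4 - 0) = 72 / 4
= 18 = 18.00

18.00


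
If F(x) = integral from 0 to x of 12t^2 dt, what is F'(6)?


By the Fundamental Theorem of Calculus (Part 1):
If F(x) = integral from 0 to x of f(t) dt, then F'(x) = f(x)
Here f(t) = 12t^2
So F'(x) = 12x^2
Evaluate at x = 6:
F'(6) = 12 * 6^2
= 12 * 36
= 432

432


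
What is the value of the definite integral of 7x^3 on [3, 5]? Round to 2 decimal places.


Find the antiderivative of 7x^3:
F(x) = 7/4 * x^4
Apply the Fundamental Theorem of Calculus:
F(5) - F(3)
= 7/4 * 5^4 - 7/4 * 3^4
= 7/4 * (625 - 81)
= 7/4 * 544
= 952 = 952.00

952.00


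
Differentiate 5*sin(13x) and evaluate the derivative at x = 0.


Apply the chain rule to differentiate 5*sin(13x):
d/dx [5*sin(13x)]
= 5 * cos(13x) * d/dx(13x)
= 5 * 13 * cos(13x)
= 65 * cos(13x)
Evaluate at x = 0:
= 65 * cos(0)
= 65 * 1
= 65

65


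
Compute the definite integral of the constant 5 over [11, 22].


The integral of a constant k over [a, b] equals k * (b - a).
integral from 11 to 22 of 5 dx
= 5 * (22 - 11)
= 5 * 11
= 55

55


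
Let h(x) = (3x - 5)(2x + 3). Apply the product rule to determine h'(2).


Let u(x) = 3x - 5 and v(x) = 2x + 3
u'(x) = 3
v'(x) = 2
Product rule: h'(x) = u'(x)*v(x) + u(x)*v'(x)
= 3 * (2x + 3) + (3x - 5) * 2
At x = 2:
u(2) = 3 * 2 - 5 = 1
v(2) = 2 * 2 + 3 = 7
h'(2) = 3 * 7 + 1 * 2
= 21 + 2
= 23

23


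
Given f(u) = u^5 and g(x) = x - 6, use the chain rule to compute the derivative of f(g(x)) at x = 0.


Using the chain rule: (f(g(x)))' = f'(g(x)) * g'(x)
First, find g(0):
g(0) = 1 * 0 - 6 = -6
Next, f'(u) = 5u^4
And g'(x) = 1
So f'(g(0)) * g'(0)
= 5 * (-6)^4 * 1
= 5 * 1296 * 1
= 6480

6480


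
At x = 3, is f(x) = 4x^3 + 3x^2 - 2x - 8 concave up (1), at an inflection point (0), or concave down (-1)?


Concavity is determined by the sign of f''(x).
f(x) = 4x^3 + 3x^2 - 2x - 8
f'(x) = 12x^2 + 6x - 2
f''(x) = 24x + 6
f''(3) = 24 * 3 + 6
= 72 + 6
= 78
Since f''(3) > 0, the function is concave up (1)

1


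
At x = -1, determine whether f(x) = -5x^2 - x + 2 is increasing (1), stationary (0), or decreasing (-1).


Compute f'(x) to determine behavior:
f'(x) = -10x - 1
f'(-1) = -10 * (-1) - 1
= 10 - 1
= 9
Since f'(-1) > 0, the function is increasing (1)

1


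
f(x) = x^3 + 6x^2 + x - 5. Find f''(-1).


First derivative:
f'(x) = 3x^2 + 12x + 1
Second derivative:
f''(x) = 6x + 12
Substitute x = -1:
f''(-1) = 6 * (-1) + 12
= -6 + 12
= 6

6


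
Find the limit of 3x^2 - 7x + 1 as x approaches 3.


Since polynomials are continuous, we use direct substitution.
lim(x->3) of 3x^2 - 7x + 1
= 3 * 3^2 - 7 * 3 + 1
= 27 - 21 + 1
= 7

7


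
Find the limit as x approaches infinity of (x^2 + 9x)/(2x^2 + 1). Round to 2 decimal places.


For limits at infinity with equal-degree polynomials,
we compare leading coefficients.
Numerator leading term: x^2
Denominator leading term: 2x^2
Divide both by x^2:
lim = (1 + 9/x) / (2 + 1/x^2)
As x -> infinity, the 1/x and 1/x^2 terms vanish:
= 1/2 = 0.50

0.50


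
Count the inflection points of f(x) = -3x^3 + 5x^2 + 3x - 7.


Inflection points occur where f''(x) = 0 and concavity changes.
f(x) = -3x^3 + 5x^2 + 3x - 7
f'(x) = -9x^2 + 10x + 3
f''(x) = -18x + 10
Set f''(x) = 0:
-18x + 10 = 0
x = -10 / (-18) = 5/9
Since f''(x) is linear (degree 1), it changes sign at this point.
Therefore there is exactly 1 inflection point.

1


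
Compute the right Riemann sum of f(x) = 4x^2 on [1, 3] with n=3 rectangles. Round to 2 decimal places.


Right Riemann sum uses right endpoints of each subinterval.
Interval: [1, 3], n = 3
dx = (3 - 1) / 3 = 2/3
Right endpoints: [5/3, 7/3, 3]
f values: [100/9, 196/9, 36]
Sum = dx * (sum of f values)
= 2/3 * 620/9
= 1240/27 ≈ 45.93

45.93


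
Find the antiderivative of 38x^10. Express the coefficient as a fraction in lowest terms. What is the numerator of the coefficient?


Apply the power rule for integration:
integral of ax^n dx = a/(n+1) * x^(n+1) + C
integral of 38x^10 dx
= 38/11 * x^11 + C
The coefficient in lowest terms is 38/11, and its numerator is 38

38


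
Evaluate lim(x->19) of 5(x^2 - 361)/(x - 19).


Direct substitution gives 0/0, so we factor the numerator.
Factor: 5(x^2 - 361) = 5 * (x - 19)(x + 19)
Cancel the common factor (x - 19):
5(x^2 - 361)/(x - 19) = 5 * (x + 19)
Now substitute x = 19:
= 5 * (19 + 19) = 190

190


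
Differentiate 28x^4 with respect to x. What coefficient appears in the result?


We apply the power rule: d/dx [ax^n] = a*n * x^(n-1)
d/dx [28x^4]
= 28 * 4 * x^(4-1)
= 112x^3
The coefficient is 112

112


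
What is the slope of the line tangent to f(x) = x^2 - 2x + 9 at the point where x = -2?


The slope of the tangent line equals f'(x) at the point.
f(x) = x^2 - 2x + 9
f'(x) = 2x - 2
At x = -2:
f'(-2) = 2 * (-2) - 2
= -4 - 2
= -6

-6


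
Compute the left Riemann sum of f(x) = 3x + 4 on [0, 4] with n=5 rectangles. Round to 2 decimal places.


Left Riemann sum uses left endpoints of each subinterval.
Interval: [0, 4], n = 5
dx = (4 - 0) / 5 = 4/5
Left endpoints: [0, 4/5, 8/5, 12/5, 16/5]
f values: [4, 32/5, 44/5, 56/5, 68/5]
Sum = dx * (sum of f values)
= 4/5 * 44
= 176/5 = 35.20

35.20


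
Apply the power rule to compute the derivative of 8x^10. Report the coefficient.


We apply the power rule: d/dx [ax^n] = a*n * x^(n-1)
d/dx [8x^10]
= 8 * 10 * x^(10-1)
= 80x^9
The coefficient is 80

80


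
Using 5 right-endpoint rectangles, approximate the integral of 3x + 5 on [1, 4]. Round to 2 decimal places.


Right Riemann sum uses right endpoints of each subinterval.
Interval: [1, 4], n = 5
dx = (4 - 1) / 5 = 3/5
Right endpoints: [8/5, 11/5, 14/5, 17/5, 4]
f values: [49/5, 58/5, 67/5, 76/5, 17]
Sum = dx * (sum of f values)
= 3/5 * 67
= 201/5 = 40.20

40.20


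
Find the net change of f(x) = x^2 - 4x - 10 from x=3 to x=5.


Net change = f(b) - f(a)
f(x) = x^2 - 4x - 10
Compute f(5):
f(5) = 1 * 5^2 - 4 * 5 - 10
= 25 - 20 - 10
= -5
Compute f(3):
f(3) = 1 * 3^2 - 4 * 3 - 10
= 9 - 12 - 10
= -13
Net change = -5 - (-13) = 8

8


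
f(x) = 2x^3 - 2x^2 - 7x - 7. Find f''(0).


First derivative:
f'(x) = 6x^2 - 4x - 7
Second derivative:
f''(x) = 12x - 4
Substitute x = 0:
f''(0) = 12 * 0 - 4
= 0 - 4
= -4

-4


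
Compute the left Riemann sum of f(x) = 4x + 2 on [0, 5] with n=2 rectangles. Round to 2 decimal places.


Left Riemann sum uses left endpoints of each subinterval.
Interval: [0, 5], n = 2
dx = (5 - 0) / 2 = 5/2
Left endpoints: [0, 5/2]
f values: [2, 12]
Sum = dx * (sum of f values)
= 5/2 * 14
= 35 = 35.00

35.00


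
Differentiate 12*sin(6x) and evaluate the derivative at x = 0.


Apply the chain rule to differentiate 12*sin(6x):
d/dx [12*sin(6x)]
= 12 * cos(6x) * d/dx(6x)
= 12 * 6 * cos(6x)
= 72 * cos(6x)
Evaluate at x = 0:
= 72 * cos(0)
= 72 * 1
= 72

72


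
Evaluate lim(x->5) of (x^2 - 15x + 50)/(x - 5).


Direct substitution gives 0/0, so we factor the numerator.
Factor: (x^2 - 15x + 50) = (x - 5)(x - 10)
Cancel the common factor (x - 5):
(x^2 - 15x + 50)/(x - 5) = (x - 10)
Now substitute x = 5:
= (5) - (10) = -5

-5


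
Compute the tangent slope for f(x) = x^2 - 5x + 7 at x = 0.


The slope of the tangent line equals f'(x) at the point.
f(x) = x^2 - 5x + 7
f'(x) = 2x - 5
At x = 0:
f'(0) = 2 * 0 - 5
= 0 - 5
= -5

-5


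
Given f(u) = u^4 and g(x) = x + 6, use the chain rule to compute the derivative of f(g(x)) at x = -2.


Using the chain rule: (f(g(x)))' = f'(g(x)) * g'(x)
First, find g(-2):
g(-2) = 1 * (-2) + 6 = 4
Next, f'(u) = 4u^3
And g'(x) = 1
So f'(g(-2)) * g'(-2)
= 4 * 4^3 * 1
= 4 * 64 * 1
= 256

256


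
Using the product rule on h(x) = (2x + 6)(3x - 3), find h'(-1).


Let u(x) = 2x + 6 and v(x) = 3x - 3
u'(x) = 2
v'(x) = 3
Product rule: h'(x) = u'(x)*v(x) + u(x)*v'(x)
= 2 * (3x - 3) + (2x + 6) * 3
At x = -1:
u(-1) = 2 * (-1) + 6 = 4
v(-1) = 3 * (-1) - 3 = -6
h'(-1) = 2 * (-6) + 4 * 3
= -12 + 12
= 0

0


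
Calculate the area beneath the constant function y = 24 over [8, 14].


The area under a constant function y = 24 is a rectangle.
Width = 14 - 8 = 6
Height = 24
Area = width * height
= 6 * 24
= 144

144


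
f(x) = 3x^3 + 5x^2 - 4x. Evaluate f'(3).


Differentiate f(x) = 3x^3 + 5x^2 - 4x term by term:
f'(x) = 9x^2 + 10x - 4
Substitute x = 3:
f'(3) = 9 * 3^2 + 10 * 3 - 4
= 81 + 30 - 4
= 107

107


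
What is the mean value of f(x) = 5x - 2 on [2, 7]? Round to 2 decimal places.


Average value = 1/(b-a) * integral from a to b of f(x) dx
First compute the integral of 5x - 2:
F(x) = (5/2)x^2 - 2x
F(7) = 5/2 * 49 - 2 * 7 = 217/2
F(2) = 5/2 * 4 - 2 * 2 = 6
Integral = 217/2 - 6 = 205/2
Average = (205/2) / (7 - 2) = (205/2) / 5
= 41/2 = 20.50

20.50


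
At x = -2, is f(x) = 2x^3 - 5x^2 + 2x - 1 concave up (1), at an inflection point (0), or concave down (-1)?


Concavity is determined by the sign of f''(x).
f(x) = 2x^3 - 5x^2 + 2x - 1
f'(x) = 6x^2 - 10x + 2
f''(x) = 12x - 10
f''(-2) = 12 * (-2) - 10
= -24 - 10
= -34
Since f''(-2) < 0, the function is concave down (-1)

-1


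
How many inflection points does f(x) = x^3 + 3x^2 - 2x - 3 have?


Inflection points occur where f''(x) = 0 and concavity changes.
f(x) = x^3 + 3x^2 - 2x - 3
f'(x) = 3x^2 + 6x - 2
f''(x) = 6x + 6
Set f''(x) = 0:
6x + 6 = 0
x = -6 / 6 = -1
Since f''(x) is linear (degree 1), it changes sign at this point.
Therefore there is exactly 1 inflection point.

1


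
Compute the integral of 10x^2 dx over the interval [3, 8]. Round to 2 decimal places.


Find the antiderivative of 10x^2:
F(x) = 10/3 * x^3
Apply the Fundamental Theorem of Calculus:
F(8) - F(3)
= 10/3 * 8^3 - 10/3 * 3^3
= 10/3 * (512 - 27)
= 10/3 * 485
= 4850/3 ≈ 1616.67

1616.67


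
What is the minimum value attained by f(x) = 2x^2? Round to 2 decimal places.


For a quadratic f(x) = ax^2 + bx + c with a > 0, the minimum is at the vertex.
Vertex x-coordinate: x = -b/(2a)
x = -(0) / (2 * 2)
x = 0/4 = 0
Substitute back to find the minimum value:
f(0) = 2 * 0^2 + 0 * 0 + 0
= 0 + 0 + 0
= 0 = 0.00

0.00


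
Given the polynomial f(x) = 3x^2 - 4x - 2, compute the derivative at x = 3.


Differentiate term by term using power and sum rules:
f(x) = 3x^2 - 4x - 2
f'(x) = 6x - 4
Substitute x = 3:
f'(3) = 6 * 3 - 4
= 18 - 4
= 14

14


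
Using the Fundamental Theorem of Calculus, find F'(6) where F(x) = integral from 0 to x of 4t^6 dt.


By the Fundamental Theorem of Calculus (Part 1):
If F(x) = integral from 0 to x of f(t) dt, then F'(x) = f(x)
Here f(t) = 4t^6
So F'(x) = 4x^6
Evaluate at x = 6:
F'(6) = 4 * 6^6
= 4 * 46656
= 186624

186624


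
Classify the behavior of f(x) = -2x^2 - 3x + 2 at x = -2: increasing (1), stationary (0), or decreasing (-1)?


Compute f'(x) to determine behavior:
f'(x) = -4x - 3
f'(-2) = -4 * (-2) - 3
= 8 - 3
= 5
Since f'(-2) > 0, the function is increasing (1)

1


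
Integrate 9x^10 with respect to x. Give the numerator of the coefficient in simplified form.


Apply the power rule for integration:
integral of ax^n dx = a/(n+1) * x^(n+1) + C
integral of 9x^10 dx
= 9/11 * x^11 + C
The coefficient in lowest terms is 9/11, and its numerator is 9

9


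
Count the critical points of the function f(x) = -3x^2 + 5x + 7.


Find where f'(x) = 0:
f'(x) = -6x + 5
Set f'(x) = 0:
-6x + 5 = 0
x = -5 / (-6) = 5/6
This is a linear equation in x, so there is exactly one solution.
Number of critical points: 1

1


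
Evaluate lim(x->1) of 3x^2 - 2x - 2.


Since polynomials are continuous, we use direct substitution.
lim(x->1) of 3x^2 - 2x - 2
= 3 * 1^2 - 2 * 1 - 2
= 3 - 2 - 2
= -1

-1


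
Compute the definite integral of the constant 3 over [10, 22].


The integral of a constant k over [a, b] equals k * (b - a).
integral from 10 to 22 of 3 dx
= 3 * (22 - 10)
= 3 * 12
= 36

36


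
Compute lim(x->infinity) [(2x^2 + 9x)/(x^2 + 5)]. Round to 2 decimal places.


For limits at infinity with equal-degree polynomials,
we compare leading coefficients.
Numerator leading term: 2x^2
Denominator leading term: x^2
Divide both by x^2:
lim = (2 + 9/x) / (1 + 5/x^2)
As x -> infinity, the 1/x and 1/x^2 terms vanish:
= 2/1 = 2 = 2.00

2.00


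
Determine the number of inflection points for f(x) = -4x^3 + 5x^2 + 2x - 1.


Inflection points occur where f''(x) = 0 and concavity changes.
f(x) = -4x^3 + 5x^2 + 2x - 1
f'(x) = -12x^2 + 10x + 2
f''(x) = -24x + 10
Set f''(x) = 0:
-24x + 10 = 0
x = -10 / (-24) = 5/12
Since f''(x) is linear (degree 1), it changes sign at this point.
Therefore there is exactly 1 inflection point.

1


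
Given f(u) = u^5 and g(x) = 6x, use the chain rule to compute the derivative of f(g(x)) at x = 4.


Using the chain rule: (f(g(x)))' = f'(g(x)) * g'(x)
First, find g(4):
g(4) = 6 * 4 + 0 = 24
Next, f'(u) = 5u^4
And g'(x) = 6
So f'(g(4)) * g'(4)
= 5 * 24^4 * 6
= 5 * 331776 * 6
= 9953280

9953280


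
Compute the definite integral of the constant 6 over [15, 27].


The integral of a constant k over [a, b] equals k * (b - a).
integral from 15 to 27 of 6 dx
= 6 * (27 - 15)
= 6 * 12
= 72

72


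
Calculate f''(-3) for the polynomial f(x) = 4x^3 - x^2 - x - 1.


First derivative:
f'(x) = 12x^2 - 2x - 1
Second derivative:
f''(x) = 24x - 2
Substitute x = -3:
f''(-3) = 24 * (-3) - 2
= -72 - 2
= -74

-74


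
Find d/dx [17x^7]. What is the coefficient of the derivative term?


We apply the power rule: d/dx [ax^n] = a*n * x^(n-1)
d/dx [17x^7]
= 17 * 7 * x^(7-1)
= 119x^6
The coefficient is 119

119


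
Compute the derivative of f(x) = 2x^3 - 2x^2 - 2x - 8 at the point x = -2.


Differentiate f(x) = 2x^3 - 2x^2 - 2x - 8 term by term:
f'(x) = 6x^2 - 4x - 2
Substitute x = -2:
f'(-2) = 6 * (-2)^2 - 4 * (-2) - 2
= 24 + 8 - 2
= 30

30


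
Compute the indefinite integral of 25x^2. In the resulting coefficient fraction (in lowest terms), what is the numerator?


Apply the power rule for integration:
integral of ax^n dx = a/(n+1) * x^(n+1) + C
integral of 25x^2 dx
= 25/3 * x^3 + C
The coefficient in lowest terms is 25/3, and its numerator is 25

25


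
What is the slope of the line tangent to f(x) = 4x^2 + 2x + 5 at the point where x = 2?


The slope of the tangent line equals f'(x) at the point.
f(x) = 4x^2 + 2x + 5
f'(x) = 8x + 2
At x = 2:
f'(2) = 8 * 2 + 2
= 16 + 2
= 18

18


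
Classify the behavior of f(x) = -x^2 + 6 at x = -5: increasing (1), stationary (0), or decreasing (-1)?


Compute f'(x) to determine behavior:
f'(x) = -2x
f'(-5) = -2 * (-5) + 0
= 10 + 0
= 10
Since f'(-5) > 0, the function is increasing (1)

1


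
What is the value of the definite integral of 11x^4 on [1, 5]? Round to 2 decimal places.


Find the antiderivative of 11x^4:
F(x) = 11/5 * x^5
Apply the Fundamental Theorem of Calculus:
F(5) - F(1)
= 11/5 * 5^5 - 11/5 * 1^5
= 11/5 * (3125 - 1)
= 11/5 * 3124
= 34364/5 = 6872.80

6872.80


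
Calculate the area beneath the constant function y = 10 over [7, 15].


The area under a constant function y = 10 is a rectangle.
Width = 15 - 7 = 8
Height = 10
Area = width * height
= 8 * 10
= 80

80


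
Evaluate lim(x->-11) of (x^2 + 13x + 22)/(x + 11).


Direct substitution gives 0/0, so we factor the numerator.
Factor: (x^2 + 13x + 22) = (x + 11)(x + 2)
Cancel the common factor (x + 11):
(x^2 + 13x + 22)/(x + 11) = (x + 2)
Now substitute x = -11:
= (-11) - (-2) = -9

-9


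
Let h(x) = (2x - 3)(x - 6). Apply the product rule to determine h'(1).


Let u(x) = 2x - 3 and v(x) = x - 6
u'(x) = 2
v'(x) = 1
Product rule: h'(x) = u'(x)*v(x) + u(x)*v'(x)
= 2 * (x - 6) + (2x - 3) * 1
At x = 1:
u(1) = 2 * 1 - 3 = -1
v(1) = 1 * 1 - 6 = -5
h'(1) = 2 * (-5) + (-1) * 1
= -10 - 1
= -11

-11


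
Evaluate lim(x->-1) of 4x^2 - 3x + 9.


Since polynomials are continuous, we use direct substitution.
lim(x->-1) of 4x^2 - 3x + 9
= 4 * (-1)^2 - 3 * (-1) + 9
= 4 + 3 + 9
= 16

16


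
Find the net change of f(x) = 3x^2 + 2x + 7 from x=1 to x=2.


Net change = f(b) - f(a)
f(x) = 3x^2 + 2x + 7
Compute f(2):
f(2) = 3 * 2^2 + 2 * 2 + 7
= 12 + 4 + 7
= 23
Compute f(1):
f(1) = 3 * 1^2 + 2 * 1 + 7
= 3 + 2 + 7
= 12
Net change = 23 - 12 = 11

11


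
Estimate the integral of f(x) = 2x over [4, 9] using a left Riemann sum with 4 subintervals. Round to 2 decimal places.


Left Riemann sum uses left endpoints of each subinterval.
Interval: [4, 9], n = 4
dx = (9 - 4) / 4 = 5/4
Left endpoints: [4, 21/4, 13/2, 31/4]
f values: [8, 21/2, 13, 31/2]
Sum = dx * (sum of f values)
= 5/4 * 47
= 235/4 = 58.75

58.75


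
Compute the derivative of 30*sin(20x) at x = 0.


Apply the chain rule to differentiate 30*sin(20x):
d/dx [30*sin(20x)]
= 30 * cos(20x) * d/dx(20x)
= 30 * 20 * cos(20x)
= 600 * cos(20x)
Evaluate at x = 0:
= 600 * cos(0)
= 600 * 1
= 600

600
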